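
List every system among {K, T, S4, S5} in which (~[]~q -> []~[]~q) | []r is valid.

S5

S5-tableau for the negation ~((~[]~q -> []~[]~q) | []r):
1. ~((~[]~q -> []~[]~q) | []r), w0
2. ~(~[]~q -> []~[]~q), w0
3. ~[]r, w0
4. ~[]~q, w0
5. ~[]~[]~q, w0
6. ~r, w1
7. q, w2
8. []~q, w3
9. ~q, w0
10. ~q, w1
11. ~q, w2
Accessibility: w0Rw0, w0Rw1, w0Rw2, w0Rw3, w1Rw0, w1Rw1, w1Rw2, w1Rw3, w2Rw0, w2Rw1, w2Rw2, w2Rw3, w3Rw0, w3Rw1, w3Rw2, w3Rw3
Branch closes: q and ~q both at w2.
Every branch closes (one shown): valid in S5.
S4-tableau for the negation ~((~[]~q -> []~[]~q) | []r):
1. ~((~[]~q -> []~[]~q) | []r), w0
2. ~(~[]~q -> []~[]~q), w0
3. ~[]r, w0
4. ~[]~q, w0
5. ~[]~[]~q, w0
6. ~r, w1
7. q, w2
8. []~q, w3
9. ~q, w3
Accessibility: w0Rw0, w0Rw1, w0Rw2, w0Rw3, w1Rw1, w2Rw2, w3Rw3
Complete open branch: countermodel on an S4-frame, so not valid in S4, nor in K, T (the same frame is also a K-frame and a T-frame).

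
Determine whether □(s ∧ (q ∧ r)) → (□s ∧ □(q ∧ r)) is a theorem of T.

Valid in T

Tableau for the negation ¬(□(s ∧ (q ∧ r)) → (□s ∧ □(q ∧ r))):
1. ¬(□(s ∧ (q ∧ r)) → (□s ∧ □(q ∧ r))), w0
2. □(s ∧ (q ∧ r)), w0   [¬→-rule on 1]
3. ¬(□s ∧ □(q ∧ r)), w0   [¬→-rule on 1]
4. s ∧ (q ∧ r), w0   [□-rule on 2 via w0Rw0]
5. s, w0   [∧-rule on 4]
6. q ∧ r, w0   [∧-rule on 4]
7. q, w0   [∧-rule on 6]
8. r, w0   [∧-rule on 6]
9. ¬□(q ∧ r), w0   [¬∧-rule on 3 (branches; this branch)]
10. ¬(q ∧ r), w1   [¬□-rule on 9: fresh world w1, w0Rw1]
11. s ∧ (q ∧ r), w1   [□-rule on 2 via w0Rw1]
12. s, w1   [∧-rule on 11]
13. q ∧ r, w1   [∧-rule on 11]
14. q, w1   [∧-rule on 13]
15. r, w1   [∧-rule on 13]
16. ¬r, w1   [¬∧-rule on 10 (branches; this branch)]
Accessibility: w0Rw0, w0Rw1, w1Rw1
Branch closes: r and ¬r both at w1.
Every branch of the negation's tableau closes; the branch above is one of them.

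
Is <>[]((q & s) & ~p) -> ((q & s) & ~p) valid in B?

Tableau for the negation ~(<>[]((q & s) & ~p) -> ((q & s) & ~p)):
1. ~(<>[]((q & s) & ~p) -> ((q & s) & ~p)), w0
2. <>[]((q & s) & ~p), w0   [~->-rule on 1]
3. ~((q & s) & ~p), w0   [~->-rule on 1]
4. ~(q & s), w0   [~&-rule on 3 (branches; this branch)]
5. ~s, w0   [~&-rule on 4 (branches; this branch)]
6. []((q & s) & ~p), w1   [<>-rule on 2: fresh world w1, w0Rw1]
7. (q & s) & ~p, w0   [[]-rule on 6 via w1Rw0]
8. q & s, w0   [&-rule on 7]
9. ~p, w0   [&-rule on 7]
10. q, w0   [&-rule on 8]
11. s, w0   [&-rule on 8]
Accessibility: w0Rw0, w0Rw1, w1Rw0, w1Rw1
Branch closes: s and ~s both at w0.
Every branch of the negation's tableau closes; the branch above is one of them.

Valid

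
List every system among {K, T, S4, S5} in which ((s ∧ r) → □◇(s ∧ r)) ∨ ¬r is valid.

S5

S4-tableau for the negation ¬(((s ∧ r) → □◇(s ∧ r)) ∨ ¬r):
1. ¬(((s ∧ r) → □◇(s ∧ r)) ∨ ¬r), u
2. ¬((s ∧ r) → □◇(s ∧ r)), u   [¬∨-rule on 1]
3. r, u   [¬∨-rule on 1]
4. s ∧ r, u   [¬→-rule on 2]
5. ¬□◇(s ∧ r), u   [¬→-rule on 2]
6. s, u   [∧-rule on 4]
7. ¬◇(s ∧ r), v   [¬□-rule on 5: fresh world v, uRv]
8. ¬(s ∧ r), v   [¬◇-rule on 7 via vRv]
9. ¬r, v   [¬∧-rule on 8 (branches; this branch)]
Accessibility: uRu, uRv, vRv
Complete open branch: countermodel on an S4-frame, so not valid in S4, nor in K, T (the same frame is also a K-frame and a T-frame).
S5-tableau for the negation ¬(((s ∧ r) → □◇(s ∧ r)) ∨ ¬r):
1. ¬(((s ∧ r) → □◇(s ∧ r)) ∨ ¬r), u
2. ¬((s ∧ r) → □◇(s ∧ r)), u   [¬∨-rule on 1]
3. r, u   [¬∨-rule on 1]
4. s ∧ r, u   [¬→-rule on 2]
5. ¬□◇(s ∧ r), u   [¬→-rule on 2]
6. s, u   [∧-rule on 4]
7. ¬◇(s ∧ r), v   [¬□-rule on 5: fresh world v, uRv]
8. ¬(s ∧ r), u   [¬◇-rule on 7 via vRu]
9. ¬(s ∧ r), v   [¬◇-rule on 7 via vRv]
10. ¬r, u   [¬∧-rule on 8 (branches; this branch)]
Accessibility: uRu, uRv, vRu, vRv
Branch closes: r and ¬r both at u.
Every branch closes (one shown): valid in S5.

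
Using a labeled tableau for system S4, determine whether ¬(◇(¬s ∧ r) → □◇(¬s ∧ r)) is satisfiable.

Satisfiable

1. ¬(◇(¬s ∧ r) → □◇(¬s ∧ r)), 0
2. ◇(¬s ∧ r), 0   [¬→-rule on 1]
3. ¬□◇(¬s ∧ r), 0   [¬→-rule on 1]
4. ¬s ∧ r, 1   [◇-rule on 2: fresh world 1, 0R1]
5. ¬s, 1   [∧-rule on 4]
6. r, 1   [∧-rule on 4]
7. ¬◇(¬s ∧ r), 2   [¬□-rule on 3: fresh world 2, 0R2]
8. ¬(¬s ∧ r), 2   [¬◇-rule on 7 via 2R2]
9. ¬r, 2   [¬∧-rule on 8 (branches; this branch)]
Accessibility: 0R0, 0R1, 0R2, 1R1, 2R2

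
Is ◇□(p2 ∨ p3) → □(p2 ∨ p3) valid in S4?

Tableau for the negation ¬(◇□(p2 ∨ p3) → □(p2 ∨ p3)):
1. ¬(◇□(p2 ∨ p3) → □(p2 ∨ p3)), w0
2. ◇□(p2 ∨ p3), w0
3. ¬□(p2 ∨ p3), w0
4. □(p2 ∨ p3), w1
5. p2 ∨ p3, w1
6. p3, w1
7. ¬(p2 ∨ p3), w2
8. ¬p2, w2
9. ¬p3, w2
Accessibility: w0Rw0, w0Rw1, w0Rw2, w1Rw1, w2Rw2
The negation has an open branch (countermodel exists).

Not valid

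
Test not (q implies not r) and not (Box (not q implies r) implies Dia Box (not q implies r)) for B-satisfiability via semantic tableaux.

1. not (q implies not r) and not (Box (not q implies r) implies Dia Box (not q implies r)), 0
2. not (q implies not r), 0   [and-rule on 1]
3. not (Box (not q implies r) implies Dia Box (not q implies r)), 0   [and-rule on 1]
4. q, 0   [neg-implies-rule on 2]
5. r, 0   [neg-implies-rule on 2]
6. Box (not q implies r), 0   [neg-implies-rule on 3]
7. not Dia Box (not q implies r), 0   [neg-implies-rule on 3]
8. not q implies r, 0   [Box-rule on 6 via 0R0]
9. not Box (not q implies r), 0   [neg-Dia-rule on 7 via 0R0]
10. not (not q implies r), 1   [neg-Box-rule on 9: fresh world 1, 0R1]
11. not q, 1   [neg-implies-rule on 10]
12. not r, 1   [neg-implies-rule on 10]
13. not q implies r, 1   [Box-rule on 6 via 0R1]
14. not Box (not q implies r), 1   [neg-Dia-rule on 7 via 0R1]
15. r, 1   [implies-rule on 13 (branches; this branch)]
Accessibility: 0R0, 0R1, 1R0, 1R1
Branch closes: r and not r both at 1.
(One branch shown.) All branches close.

No, unsatisfiable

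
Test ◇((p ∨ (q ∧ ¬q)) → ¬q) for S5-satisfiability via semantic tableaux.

Satisfiable (open branch found)

1. ◇((p ∨ (q ∧ ¬q)) → ¬q), u
2. (p ∨ (q ∧ ¬q)) → ¬q, v
3. ¬q, v
Accessibility: uRu, uRv, vRu, vRv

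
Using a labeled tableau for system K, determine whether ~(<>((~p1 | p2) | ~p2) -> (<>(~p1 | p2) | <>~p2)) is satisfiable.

No, unsatisfiable

1. ~(<>((~p1 | p2) | ~p2) -> (<>(~p1 | p2) | <>~p2)), u
2. <>((~p1 | p2) | ~p2), u   [~->-rule on 1]
3. ~(<>(~p1 | p2) | <>~p2), u   [~->-rule on 1]
4. ~<>(~p1 | p2), u   [~|-rule on 3]
5. ~<>~p2, u   [~|-rule on 3]
6. (~p1 | p2) | ~p2, v   [<>-rule on 2: fresh world v, uRv]
7. ~(~p1 | p2), v   [~<>-rule on 4 via uRv]
8. p1, v   [~|-rule on 7]
9. ~p2, v   [~|-rule on 7]
10. p2, v   [~<>-rule on 5 via uRv]
Accessibility: uRv
Branch closes: p2 and ~p2 both at v.
All branches of the tableau close; one closing branch shown above.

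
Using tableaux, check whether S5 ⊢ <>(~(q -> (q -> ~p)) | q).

Not valid

Tableau for the negation ~<>(~(q -> (q -> ~p)) | q):
1. ~<>(~(q -> (q -> ~p)) | q), w0
2. ~(~(q -> (q -> ~p)) | q), w0
3. q -> (q -> ~p), w0
4. ~q, w0
5. q -> ~p, w0
6. ~p, w0
Accessibility: w0Rw0
The negation has an open branch (countermodel exists).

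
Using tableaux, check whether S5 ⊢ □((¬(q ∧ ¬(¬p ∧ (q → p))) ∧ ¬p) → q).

Tableau for the negation ¬□((¬(q ∧ ¬(¬p ∧ (q → p))) ∧ ¬p) → q):
1. ¬□((¬(q ∧ ¬(¬p ∧ (q → p))) ∧ ¬p) → q), 0
2. ¬((¬(q ∧ ¬(¬p ∧ (q → p))) ∧ ¬p) → q), 1
3. ¬(q ∧ ¬(¬p ∧ (q → p))) ∧ ¬p, 1
4. ¬q, 1
5. ¬(q ∧ ¬(¬p ∧ (q → p))), 1
6. ¬p, 1
7. ¬p ∧ (q → p), 1
8. q → p, 1
Accessibility: 0R0, 0R1, 1R0, 1R1
The negation has an open branch (countermodel exists).

Invalid (countermodel exists)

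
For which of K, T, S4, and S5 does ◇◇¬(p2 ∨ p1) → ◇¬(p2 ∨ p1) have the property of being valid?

S4, S5

S4-tableau for the negation ¬(◇◇¬(p2 ∨ p1) → ◇¬(p2 ∨ p1)):
1. ¬(◇◇¬(p2 ∨ p1) → ◇¬(p2 ∨ p1)), 0
2. ◇◇¬(p2 ∨ p1), 0   [¬→-rule on 1]
3. ¬◇¬(p2 ∨ p1), 0   [¬→-rule on 1]
4. p2 ∨ p1, 0   [¬◇-rule on 3 via 0R0]
5. p1, 0   [∨-rule on 4 (branches; this branch)]
6. ◇¬(p2 ∨ p1), 1   [◇-rule on 2: fresh world 1, 0R1]
7. p2 ∨ p1, 1   [¬◇-rule on 3 via 0R1]
8. p1, 1   [∨-rule on 7 (branches; this branch)]
9. ¬(p2 ∨ p1), 2   [◇-rule on 6: fresh world 2, 1R2]
10. ¬p2, 2   [¬∨-rule on 9]
11. ¬p1, 2   [¬∨-rule on 9]
12. p2 ∨ p1, 2   [¬◇-rule on 3 via 0R2]
13. p1, 2   [∨-rule on 12 (branches; this branch)]
Accessibility: 0R0, 0R1, 0R2, 1R1, 1R2, 2R2
Branch closes: p1 and ¬p1 both at 2.
Every branch closes (one shown): valid in S4, hence also in S5 (every theorem of S4 is a theorem of S5).
T-tableau for the negation ¬(◇◇¬(p2 ∨ p1) → ◇¬(p2 ∨ p1)):
1. ¬(◇◇¬(p2 ∨ p1) → ◇¬(p2 ∨ p1)), 0
2. ◇◇¬(p2 ∨ p1), 0   [¬→-rule on 1]
3. ¬◇¬(p2 ∨ p1), 0   [¬→-rule on 1]
4. p2 ∨ p1, 0   [¬◇-rule on 3 via 0R0]
5. p1, 0   [∨-rule on 4 (branches; this branch)]
6. ◇¬(p2 ∨ p1), 1   [◇-rule on 2: fresh world 1, 0R1]
7. p2 ∨ p1, 1   [¬◇-rule on 3 via 0R1]
8. p1, 1   [∨-rule on 7 (branches; this branch)]
9. ¬(p2 ∨ p1), 2   [◇-rule on 6: fresh world 2, 1R2]
10. ¬p2, 2   [¬∨-rule on 9]
11. ¬p1, 2   [¬∨-rule on 9]
Accessibility: 0R0, 0R1, 1R1, 1R2, 2R2
Complete open branch: countermodel on a T-frame, so not valid in T, nor in K (the same frame is also a K-frame).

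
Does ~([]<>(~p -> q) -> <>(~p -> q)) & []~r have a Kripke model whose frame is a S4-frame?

No, unsatisfiable

1. ~([]<>(~p -> q) -> <>(~p -> q)) & []~r, w0
2. ~([]<>(~p -> q) -> <>(~p -> q)), w0
3. []~r, w0
4. []<>(~p -> q), w0
5. ~<>(~p -> q), w0
6. ~r, w0
7. <>(~p -> q), w0
8. ~(~p -> q), w0
9. ~p, w0
10. ~q, w0
11. ~p -> q, w1
12. ~r, w1
13. <>(~p -> q), w1
14. ~(~p -> q), w1
15. ~p, w1
16. ~q, w1
17. q, w1
Accessibility: w0Rw0, w0Rw1, w1Rw1
Branch closes: q and ~q both at w1.
Every branch closes; the branch above is one of them.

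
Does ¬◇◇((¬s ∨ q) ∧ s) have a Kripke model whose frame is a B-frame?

Satisfiable

1. ¬◇◇((¬s ∨ q) ∧ s), 0
2. ¬◇((¬s ∨ q) ∧ s), 0   [¬◇-rule on 1 via 0R0]
3. ¬((¬s ∨ q) ∧ s), 0   [¬◇-rule on 2 via 0R0]
4. ¬s, 0   [¬∧-rule on 3 (branches; this branch)]
Accessibility: 0R0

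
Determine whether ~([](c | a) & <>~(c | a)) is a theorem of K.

Tableau for the negation [](c | a) & <>~(c | a):
1. [](c | a) & <>~(c | a), u
2. [](c | a), u   [&-rule on 1]
3. <>~(c | a), u   [&-rule on 1]
4. ~(c | a), v   [<>-rule on 3: fresh world v, uRv]
5. ~c, v   [~|-rule on 4]
6. ~a, v   [~|-rule on 4]
7. c | a, v   [[]-rule on 2 via uRv]
8. a, v   [|-rule on 7 (branches; this branch)]
Accessibility: uRv
Branch closes: a and ~a both at v.
All branches of the negation close; one closing branch shown above.

Valid in K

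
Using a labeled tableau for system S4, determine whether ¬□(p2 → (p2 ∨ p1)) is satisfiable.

No, unsatisfiable

1. ¬□(p2 → (p2 ∨ p1)), 0
2. ¬(p2 → (p2 ∨ p1)), 1
3. p2, 1
4. ¬(p2 ∨ p1), 1
5. ¬p2, 1
6. ¬p1, 1
Accessibility: 0R0, 0R1, 1R1
Branch closes: p2 and ¬p2 both at 1.
(One branch shown.) All branches close.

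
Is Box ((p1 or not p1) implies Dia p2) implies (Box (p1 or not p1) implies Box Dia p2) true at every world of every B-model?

Yes, valid

Tableau for the negation not (Box ((p1 or not p1) implies Dia p2) implies (Box (p1 or not p1) implies Box Dia p2)):
1. not (Box ((p1 or not p1) implies Dia p2) implies (Box (p1 or not p1) implies Box Dia p2)), w0
2. Box ((p1 or not p1) implies Dia p2), w0
3. not (Box (p1 or not p1) implies Box Dia p2), w0
4. Box (p1 or not p1), w0
5. not Box Dia p2, w0
6. (p1 or not p1) implies Dia p2, w0
7. p1 or not p1, w0
8. Dia p2, w0
9. not p1, w0
10. not Dia p2, w1
11. (p1 or not p1) implies Dia p2, w1
12. p1 or not p1, w1
13. not p2, w0
14. not p2, w1
15. Dia p2, w1
16. not p1, w1
17. p2, w2
18. (p1 or not p1) implies Dia p2, w2
19. p1 or not p1, w2
20. Dia p2, w2
21. not p1, w2
22. p2, w3
23. not p2, w3
Accessibility: w0Rw0, w0Rw1, w0Rw2, w1Rw0, w1Rw1, w1Rw3, w2Rw0, w2Rw2, w3Rw1, w3Rw3
Branch closes: p2 and not p2 both at w3.
Every branch of the negation's tableau closes; the branch above is one of them.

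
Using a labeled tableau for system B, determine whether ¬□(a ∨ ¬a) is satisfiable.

1. ¬□(a ∨ ¬a), 0
2. ¬(a ∨ ¬a), 1
3. ¬a, 1
4. a, 1
Accessibility: 0R0, 0R1, 1R0, 1R1
Branch closes: a and ¬a both at 1.
Every branch closes; the branch above is one of them.

No, unsatisfiable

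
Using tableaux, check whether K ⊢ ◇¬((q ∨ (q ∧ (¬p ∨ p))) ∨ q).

Invalid (countermodel exists)

Tableau for the negation ¬◇¬((q ∨ (q ∧ (¬p ∨ p))) ∨ q):
1. ¬◇¬((q ∨ (q ∧ (¬p ∨ p))) ∨ q), w0
The negation has an open branch (countermodel exists).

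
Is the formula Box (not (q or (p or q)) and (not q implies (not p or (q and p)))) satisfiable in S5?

1. Box (not (q or (p or q)) and (not q implies (not p or (q and p)))), 0
2. not (q or (p or q)) and (not q implies (not p or (q and p))), 0
3. not (q or (p or q)), 0
4. not q implies (not p or (q and p)), 0
5. not q, 0
6. not (p or q), 0
7. not p, 0
8. not p or (q and p), 0
Accessibility: 0R0

Satisfiable (open branch found)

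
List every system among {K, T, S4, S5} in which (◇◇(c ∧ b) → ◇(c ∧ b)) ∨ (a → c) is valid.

S4, S5

S4-tableau for the negation ¬((◇◇(c ∧ b) → ◇(c ∧ b)) ∨ (a → c)):
1. ¬((◇◇(c ∧ b) → ◇(c ∧ b)) ∨ (a → c)), w0
2. ¬(◇◇(c ∧ b) → ◇(c ∧ b)), w0
3. ¬(a → c), w0
4. ◇◇(c ∧ b), w0
5. ¬◇(c ∧ b), w0
6. a, w0
7. ¬c, w0
8. ¬(c ∧ b), w0
9. ¬b, w0
10. ◇(c ∧ b), w1
11. ¬(c ∧ b), w1
12. ¬b, w1
13. c ∧ b, w2
14. c, w2
15. b, w2
16. ¬(c ∧ b), w2
17. ¬b, w2
Accessibility: w0Rw0, w0Rw1, w0Rw2, w1Rw1, w1Rw2, w2Rw2
Branch closes: b and ¬b both at w2.
Every branch closes (one shown): valid in S4, hence also in S5 (every theorem of S4 is a theorem of S5).
T-tableau for the negation ¬((◇◇(c ∧ b) → ◇(c ∧ b)) ∨ (a → c)):
1. ¬((◇◇(c ∧ b) → ◇(c ∧ b)) ∨ (a → c)), w0
2. ¬(◇◇(c ∧ b) → ◇(c ∧ b)), w0
3. ¬(a → c), w0
4. ◇◇(c ∧ b), w0
5. ¬◇(c ∧ b), w0
6. a, w0
7. ¬c, w0
8. ¬(c ∧ b), w0
9. ¬b, w0
10. ◇(c ∧ b), w1
11. ¬(c ∧ b), w1
12. ¬b, w1
13. c ∧ b, w2
14. c, w2
15. b, w2
Accessibility: w0Rw0, w0Rw1, w1Rw1, w1Rw2, w2Rw2
Complete open branch: countermodel on a T-frame, so not valid in T, nor in K (the same frame is also a K-frame).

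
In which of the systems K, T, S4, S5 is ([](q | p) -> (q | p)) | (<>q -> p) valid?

K-tableau for the negation ~(([](q | p) -> (q | p)) | (<>q -> p)):
1. ~(([](q | p) -> (q | p)) | (<>q -> p)), 0
2. ~([](q | p) -> (q | p)), 0   [~|-rule on 1]
3. ~(<>q -> p), 0   [~|-rule on 1]
4. [](q | p), 0   [~->-rule on 2]
5. ~(q | p), 0   [~->-rule on 2]
6. <>q, 0   [~->-rule on 3]
7. ~p, 0   [~->-rule on 3]
8. ~q, 0   [~|-rule on 5]
9. q, 1   [<>-rule on 6: fresh world 1, 0R1]
10. q | p, 1   [[]-rule on 4 via 0R1]
11. p, 1   [|-rule on 10 (branches; this branch)]
Accessibility: 0R1
Complete open branch: countermodel on a K-frame, so not valid in K.
T-tableau for the negation ~(([](q | p) -> (q | p)) | (<>q -> p)):
1. ~(([](q | p) -> (q | p)) | (<>q -> p)), 0
2. ~([](q | p) -> (q | p)), 0   [~|-rule on 1]
3. ~(<>q -> p), 0   [~|-rule on 1]
4. [](q | p), 0   [~->-rule on 2]
5. ~(q | p), 0   [~->-rule on 2]
6. <>q, 0   [~->-rule on 3]
7. ~p, 0   [~->-rule on 3]
8. ~q, 0   [~|-rule on 5]
9. q | p, 0   [[]-rule on 4 via 0R0]
10. p, 0   [|-rule on 9 (branches; this branch)]
Accessibility: 0R0
Branch closes: p and ~p both at 0.
Every branch closes (one shown): valid in T, hence also in S4, S5 (every theorem of T is a theorem of S4 and S5).

T, S4, S5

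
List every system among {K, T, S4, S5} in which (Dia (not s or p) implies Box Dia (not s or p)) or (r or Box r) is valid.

S5

S5-tableau for the negation not ((Dia (not s or p) implies Box Dia (not s or p)) or (r or Box r)):
1. not ((Dia (not s or p) implies Box Dia (not s or p)) or (r or Box r)), u
2. not (Dia (not s or p) implies Box Dia (not s or p)), u
3. not (r or Box r), u
4. Dia (not s or p), u
5. not Box Dia (not s or p), u
6. not r, u
7. not Box r, u
8. not s or p, v
9. p, v
10. not Dia (not s or p), w
11. not (not s or p), u
12. s, u
13. not p, u
14. not (not s or p), v
15. s, v
16. not p, v
Accessibility: uRu, uRv, uRw, vRu, vRv, vRw, wRu, wRv, wRw
Branch closes: p and not p both at v.
Every branch closes (one shown): valid in S5.
S4-tableau for the negation not ((Dia (not s or p) implies Box Dia (not s or p)) or (r or Box r)):
1. not ((Dia (not s or p) implies Box Dia (not s or p)) or (r or Box r)), u
2. not (Dia (not s or p) implies Box Dia (not s or p)), u
3. not (r or Box r), u
4. Dia (not s or p), u
5. not Box Dia (not s or p), u
6. not r, u
7. not Box r, u
8. not s or p, v
9. p, v
10. not Dia (not s or p), w
11. not (not s or p), w
12. s, w
13. not p, w
14. not r, x
Accessibility: uRu, uRv, uRw, uRx, vRv, wRw, xRx
Complete open branch: countermodel on an S4-frame, so not valid in S4, nor in K, T (the same frame is also a K-frame and a T-frame).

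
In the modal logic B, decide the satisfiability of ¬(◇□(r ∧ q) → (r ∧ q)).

1. ¬(◇□(r ∧ q) → (r ∧ q)), 0
2. ◇□(r ∧ q), 0
3. ¬(r ∧ q), 0
4. ¬q, 0
5. □(r ∧ q), 1
6. r ∧ q, 0
7. r, 0
8. q, 0
Accessibility: 0R0, 0R1, 1R0, 1R1
Branch closes: q and ¬q both at 0.
All branches of the tableau close; one closing branch shown above.

Unsatisfiable (every branch closes)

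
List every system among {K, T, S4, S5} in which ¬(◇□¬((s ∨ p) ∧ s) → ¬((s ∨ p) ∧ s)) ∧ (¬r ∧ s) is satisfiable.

S4-tableau for the formula:
1. ¬(◇□¬((s ∨ p) ∧ s) → ¬((s ∨ p) ∧ s)) ∧ (¬r ∧ s), 0
2. ¬(◇□¬((s ∨ p) ∧ s) → ¬((s ∨ p) ∧ s)), 0
3. ¬r ∧ s, 0
4. ◇□¬((s ∨ p) ∧ s), 0
5. (s ∨ p) ∧ s, 0
6. ¬r, 0
7. s, 0
8. s ∨ p, 0
9. p, 0
10. □¬((s ∨ p) ∧ s), 1
11. ¬((s ∨ p) ∧ s), 1
12. ¬s, 1
Accessibility: 0R0, 0R1, 1R1
Complete open branch: satisfiable in S4, hence also in K, T (this S4-model is also a K-model and a T-model).
S5-tableau for the formula:
1. ¬(◇□¬((s ∨ p) ∧ s) → ¬((s ∨ p) ∧ s)) ∧ (¬r ∧ s), 0
2. ¬(◇□¬((s ∨ p) ∧ s) → ¬((s ∨ p) ∧ s)), 0
3. ¬r ∧ s, 0
4. ◇□¬((s ∨ p) ∧ s), 0
5. (s ∨ p) ∧ s, 0
6. ¬r, 0
7. s, 0
8. s ∨ p, 0
9. p, 0
10. □¬((s ∨ p) ∧ s), 1
11. ¬((s ∨ p) ∧ s), 0
12. ¬((s ∨ p) ∧ s), 1
13. ¬(s ∨ p), 0
14. ¬s, 0
15. ¬p, 0
Accessibility: 0R0, 0R1, 1R0, 1R1
Branch closes: s and ¬s both at 0.
Every branch closes (one shown): unsatisfiable in S5.

K, T, S4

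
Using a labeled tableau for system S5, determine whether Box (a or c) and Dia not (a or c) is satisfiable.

1. Box (a or c) and Dia not (a or c), w0
2. Box (a or c), w0
3. Dia not (a or c), w0
4. a or c, w0
5. c, w0
6. not (a or c), w1
7. not a, w1
8. not c, w1
9. a or c, w1
10. c, w1
Accessibility: w0Rw0, w0Rw1, w1Rw0, w1Rw1
Branch closes: c and not c both at w1.
All branches of the tableau close; one closing branch shown above.

Unsatisfiable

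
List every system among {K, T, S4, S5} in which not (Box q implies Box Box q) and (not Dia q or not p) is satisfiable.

K, T

T-tableau for the formula:
1. not (Box q implies Box Box q) and (not Dia q or not p), u
2. not (Box q implies Box Box q), u   [and-rule on 1]
3. not Dia q or not p, u   [and-rule on 1]
4. Box q, u   [neg-implies-rule on 2]
5. not Box Box q, u   [neg-implies-rule on 2]
6. q, u   [Box-rule on 4 via uRu]
7. not p, u   [or-rule on 3 (branches; this branch)]
8. not Box q, v   [neg-Box-rule on 5: fresh world v, uRv]
9. q, v   [Box-rule on 4 via uRv]
10. not q, w   [neg-Box-rule on 8: fresh world w, vRw]
Accessibility: uRu, uRv, vRv, vRw, wRw
Complete open branch: satisfiable in T, hence also in K (this T-model is also a K-model).
S4-tableau for the formula:
1. not (Box q implies Box Box q) and (not Dia q or not p), u
2. not (Box q implies Box Box q), u   [and-rule on 1]
3. not Dia q or not p, u   [and-rule on 1]
4. Box q, u   [neg-implies-rule on 2]
5. not Box Box q, u   [neg-implies-rule on 2]
6. q, u   [Box-rule on 4 via uRu]
7. not p, u   [or-rule on 3 (branches; this branch)]
8. not Box q, v   [neg-Box-rule on 5: fresh world v, uRv]
9. q, v   [Box-rule on 4 via uRv]
10. not q, w   [neg-Box-rule on 8: fresh world w, vRw]
11. q, w   [Box-rule on 4 via uRw]
Accessibility: uRu, uRv, uRw, vRv, vRw, wRw
Branch closes: q and not q both at w.
Every branch closes (one shown): unsatisfiable in S4, hence also in S5 (every S5-frame is an S4-frame).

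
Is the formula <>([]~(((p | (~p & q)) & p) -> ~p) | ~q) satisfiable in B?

Satisfiable (open branch found)

1. <>([]~(((p | (~p & q)) & p) -> ~p) | ~q), 0
2. []~(((p | (~p & q)) & p) -> ~p) | ~q, 1
3. ~q, 1
Accessibility: 0R0, 0R1, 1R0, 1R1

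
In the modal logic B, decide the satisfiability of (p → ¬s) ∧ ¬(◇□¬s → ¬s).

1. (p → ¬s) ∧ ¬(◇□¬s → ¬s), 0
2. p → ¬s, 0
3. ¬(◇□¬s → ¬s), 0
4. ◇□¬s, 0
5. s, 0
6. ¬p, 0
7. □¬s, 1
8. ¬s, 0
Accessibility: 0R0, 0R1, 1R0, 1R1
Branch closes: s and ¬s both at 0.
Every branch closes; the branch above is one of them.

No, unsatisfiable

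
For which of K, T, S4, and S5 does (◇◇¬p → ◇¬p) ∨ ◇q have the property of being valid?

S4, S5

S4-tableau for the negation ¬((◇◇¬p → ◇¬p) ∨ ◇q):
1. ¬((◇◇¬p → ◇¬p) ∨ ◇q), u
2. ¬(◇◇¬p → ◇¬p), u
3. ¬◇q, u
4. ◇◇¬p, u
5. ¬◇¬p, u
6. ¬q, u
7. p, u
8. ◇¬p, v
9. ¬q, v
10. p, v
11. ¬p, w
12. ¬q, w
13. p, w
Accessibility: uRu, uRv, uRw, vRv, vRw, wRw
Branch closes: p and ¬p both at w.
Every branch closes (one shown): valid in S4, hence also in S5 (every theorem of S4 is a theorem of S5).
T-tableau for the negation ¬((◇◇¬p → ◇¬p) ∨ ◇q):
1. ¬((◇◇¬p → ◇¬p) ∨ ◇q), u
2. ¬(◇◇¬p → ◇¬p), u
3. ¬◇q, u
4. ◇◇¬p, u
5. ¬◇¬p, u
6. ¬q, u
7. p, u
8. ◇¬p, v
9. ¬q, v
10. p, v
11. ¬p, w
Accessibility: uRu, uRv, vRv, vRw, wRw
Complete open branch: countermodel on a T-frame, so not valid in T, nor in K (the same frame is also a K-frame).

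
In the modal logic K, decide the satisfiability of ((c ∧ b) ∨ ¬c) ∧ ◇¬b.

1. ((c ∧ b) ∨ ¬c) ∧ ◇¬b, 0
2. (c ∧ b) ∨ ¬c, 0
3. ◇¬b, 0
4. ¬c, 0
5. ¬b, 1
Accessibility: 0R1

Yes, satisfiable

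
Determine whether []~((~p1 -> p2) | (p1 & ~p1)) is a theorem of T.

Invalid (countermodel exists)

Tableau for the negation ~[]~((~p1 -> p2) | (p1 & ~p1)):
1. ~[]~((~p1 -> p2) | (p1 & ~p1)), 0
2. (~p1 -> p2) | (p1 & ~p1), 1   [~[]-rule on 1: fresh world 1, 0R1]
3. ~p1 -> p2, 1   [|-rule on 2 (branches; this branch)]
4. p2, 1   [->-rule on 3 (branches; this branch)]
Accessibility: 0R0, 0R1, 1R1
The negation has an open branch (countermodel exists).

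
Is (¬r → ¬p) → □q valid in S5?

Tableau for the negation ¬((¬r → ¬p) → □q):
1. ¬((¬r → ¬p) → □q), u
2. ¬r → ¬p, u
3. ¬□q, u
4. ¬p, u
5. ¬q, v
Accessibility: uRu, uRv, vRu, vRv
The negation has an open branch (countermodel exists).

No, not valid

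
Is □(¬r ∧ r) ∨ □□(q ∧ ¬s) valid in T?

No, not valid

Tableau for the negation ¬(□(¬r ∧ r) ∨ □□(q ∧ ¬s)):
1. ¬(□(¬r ∧ r) ∨ □□(q ∧ ¬s)), 0
2. ¬□(¬r ∧ r), 0
3. ¬□□(q ∧ ¬s), 0
4. ¬(¬r ∧ r), 1
5. ¬r, 1
6. ¬□(q ∧ ¬s), 2
7. ¬(q ∧ ¬s), 3
8. s, 3
Accessibility: 0R0, 0R1, 0R2, 1R1, 2R2, 2R3, 3R3
The negation has an open branch (countermodel exists).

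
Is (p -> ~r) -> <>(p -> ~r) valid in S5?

Valid in S5

Tableau for the negation ~((p -> ~r) -> <>(p -> ~r)):
1. ~((p -> ~r) -> <>(p -> ~r)), u
2. p -> ~r, u
3. ~<>(p -> ~r), u
4. ~(p -> ~r), u
5. p, u
6. r, u
7. ~r, u
Accessibility: uRu
Branch closes: r and ~r both at u.
All branches of the negation close; one closing branch shown above.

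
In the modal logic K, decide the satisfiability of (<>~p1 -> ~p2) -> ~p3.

Yes, satisfiable

1. (<>~p1 -> ~p2) -> ~p3, 0
2. ~p3, 0   [->-rule on 1 (branches; this branch)]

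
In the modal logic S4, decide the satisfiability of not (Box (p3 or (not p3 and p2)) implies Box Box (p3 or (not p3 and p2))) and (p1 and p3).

Unsatisfiable

1. not (Box (p3 or (not p3 and p2)) implies Box Box (p3 or (not p3 and p2))) and (p1 and p3), u
2. not (Box (p3 or (not p3 and p2)) implies Box Box (p3 or (not p3 and p2))), u   [and-rule on 1]
3. p1 and p3, u   [and-rule on 1]
4. Box (p3 or (not p3 and p2)), u   [neg-implies-rule on 2]
5. not Box Box (p3 or (not p3 and p2)), u   [neg-implies-rule on 2]
6. p1, u   [and-rule on 3]
7. p3, u   [and-rule on 3]
8. p3 or (not p3 and p2), u   [Box-rule on 4 via uRu]
9. not Box (p3 or (not p3 and p2)), v   [neg-Box-rule on 5: fresh world v, uRv]
10. p3 or (not p3 and p2), v   [Box-rule on 4 via uRv]
11. not p3 and p2, v   [or-rule on 10 (branches; this branch)]
12. not p3, v   [and-rule on 11]
13. p2, v   [and-rule on 11]
14. not (p3 or (not p3 and p2)), w   [neg-Box-rule on 9: fresh world w, vRw]
15. not p3, w   [neg-or-rule on 14]
16. not (not p3 and p2), w   [neg-or-rule on 14]
17. p3 or (not p3 and p2), w   [Box-rule on 4 via uRw]
18. not p2, w   [neg-and-rule on 16 (branches; this branch)]
19. not p3 and p2, w   [or-rule on 17 (branches; this branch)]
20. p2, w   [and-rule on 19]
Accessibility: uRu, uRv, uRw, vRv, vRw, wRw
Branch closes: p2 and not p2 both at w.
(One branch shown.) All branches close.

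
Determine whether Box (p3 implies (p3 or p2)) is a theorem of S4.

Tableau for the negation not Box (p3 implies (p3 or p2)):
1. not Box (p3 implies (p3 or p2)), 0
2. not (p3 implies (p3 or p2)), 1   [neg-Box-rule on 1: fresh world 1, 0R1]
3. p3, 1   [neg-implies-rule on 2]
4. not (p3 or p2), 1   [neg-implies-rule on 2]
5. not p3, 1   [neg-or-rule on 4]
6. not p2, 1   [neg-or-rule on 4]
Accessibility: 0R0, 0R1, 1R1
Branch closes: p3 and not p3 both at 1.
All branches of the negation close; one closing branch shown above.

Yes, valid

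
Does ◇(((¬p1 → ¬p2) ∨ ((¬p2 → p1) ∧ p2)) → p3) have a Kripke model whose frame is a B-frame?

Satisfiable (open branch found)

1. ◇(((¬p1 → ¬p2) ∨ ((¬p2 → p1) ∧ p2)) → p3), 0
2. ((¬p1 → ¬p2) ∨ ((¬p2 → p1) ∧ p2)) → p3, 1   [◇-rule on 1: fresh world 1, 0R1]
3. p3, 1   [→-rule on 2 (branches; this branch)]
Accessibility: 0R0, 0R1, 1R0, 1R1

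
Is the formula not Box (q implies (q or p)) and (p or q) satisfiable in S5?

Unsatisfiable

1. not Box (q implies (q or p)) and (p or q), 0
2. not Box (q implies (q or p)), 0   [and-rule on 1]
3. p or q, 0   [and-rule on 1]
4. q, 0   [or-rule on 3 (branches; this branch)]
5. not (q implies (q or p)), 1   [neg-Box-rule on 2: fresh world 1, 0R1]
6. q, 1   [neg-implies-rule on 5]
7. not (q or p), 1   [neg-implies-rule on 5]
8. not q, 1   [neg-or-rule on 7]
9. not p, 1   [neg-or-rule on 7]
Accessibility: 0R0, 0R1, 1R0, 1R1
Branch closes: q and not q both at 1.
(One branch shown.) All branches close.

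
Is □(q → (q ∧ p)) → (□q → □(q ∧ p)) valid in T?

Valid in T

Tableau for the negation ¬(□(q → (q ∧ p)) → (□q → □(q ∧ p))):
1. ¬(□(q → (q ∧ p)) → (□q → □(q ∧ p))), 0
2. □(q → (q ∧ p)), 0
3. ¬(□q → □(q ∧ p)), 0
4. □q, 0
5. ¬□(q ∧ p), 0
6. q → (q ∧ p), 0
7. q, 0
8. q ∧ p, 0
9. p, 0
10. ¬(q ∧ p), 1
11. q → (q ∧ p), 1
12. q, 1
13. ¬p, 1
14. q ∧ p, 1
15. p, 1
Accessibility: 0R0, 0R1, 1R1
Branch closes: p and ¬p both at 1.
All branches of the negation close; one closing branch shown above.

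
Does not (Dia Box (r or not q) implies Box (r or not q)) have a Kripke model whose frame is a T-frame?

1. not (Dia Box (r or not q) implies Box (r or not q)), 0
2. Dia Box (r or not q), 0
3. not Box (r or not q), 0
4. Box (r or not q), 1
5. r or not q, 1
6. not q, 1
7. not (r or not q), 2
8. not r, 2
9. q, 2
Accessibility: 0R0, 0R1, 0R2, 1R1, 2R2

Satisfiable (open branch found)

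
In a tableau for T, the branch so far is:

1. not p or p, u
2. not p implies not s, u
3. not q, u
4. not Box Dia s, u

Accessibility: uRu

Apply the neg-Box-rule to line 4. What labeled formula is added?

a fresh world v with uRv, and not Dia s at v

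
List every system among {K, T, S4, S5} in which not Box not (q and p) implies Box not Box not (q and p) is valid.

S4-tableau for the negation not (not Box not (q and p) implies Box not Box not (q and p)):
1. not (not Box not (q and p) implies Box not Box not (q and p)), w0
2. not Box not (q and p), w0
3. not Box not Box not (q and p), w0
4. q and p, w1
5. q, w1
6. p, w1
7. Box not (q and p), w2
8. not (q and p), w2
9. not p, w2
Accessibility: w0Rw0, w0Rw1, w0Rw2, w1Rw1, w2Rw2
Complete open branch: countermodel on an S4-frame, so not valid in S4, nor in K, T (the same frame is also a K-frame and a T-frame).
S5-tableau for the negation not (not Box not (q and p) implies Box not Box not (q and p)):
1. not (not Box not (q and p) implies Box not Box not (q and p)), w0
2. not Box not (q and p), w0
3. not Box not Box not (q and p), w0
4. q and p, w1
5. q, w1
6. p, w1
7. Box not (q and p), w2
8. not (q and p), w0
9. not (q and p), w1
10. not (q and p), w2
11. not p, w0
12. not p, w1
Accessibility: w0Rw0, w0Rw1, w0Rw2, w1Rw0, w1Rw1, w1Rw2, w2Rw0, w2Rw1, w2Rw2
Branch closes: p and not p both at w1.
Every branch closes (one shown): valid in S5.

S5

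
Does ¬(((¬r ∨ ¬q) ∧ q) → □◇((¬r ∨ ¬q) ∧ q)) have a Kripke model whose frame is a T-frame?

1. ¬(((¬r ∨ ¬q) ∧ q) → □◇((¬r ∨ ¬q) ∧ q)), 0
2. (¬r ∨ ¬q) ∧ q, 0
3. ¬□◇((¬r ∨ ¬q) ∧ q), 0
4. ¬r ∨ ¬q, 0
5. q, 0
6. ¬r, 0
7. ¬◇((¬r ∨ ¬q) ∧ q), 1
8. ¬((¬r ∨ ¬q) ∧ q), 1
9. ¬q, 1
Accessibility: 0R0, 0R1, 1R1

Satisfiable (open branch found)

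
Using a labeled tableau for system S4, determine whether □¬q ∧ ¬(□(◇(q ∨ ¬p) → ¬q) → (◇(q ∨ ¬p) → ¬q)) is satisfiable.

Unsatisfiable (every branch closes)

1. □¬q ∧ ¬(□(◇(q ∨ ¬p) → ¬q) → (◇(q ∨ ¬p) → ¬q)), w0
2. □¬q, w0
3. ¬(□(◇(q ∨ ¬p) → ¬q) → (◇(q ∨ ¬p) → ¬q)), w0
4. □(◇(q ∨ ¬p) → ¬q), w0
5. ¬(◇(q ∨ ¬p) → ¬q), w0
6. ◇(q ∨ ¬p), w0
7. q, w0
8. ¬q, w0
Accessibility: w0Rw0
Branch closes: q and ¬q both at w0.
All branches of the tableau close; one closing branch shown above.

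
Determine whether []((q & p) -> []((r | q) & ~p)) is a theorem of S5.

Not valid

Tableau for the negation ~[]((q & p) -> []((r | q) & ~p)):
1. ~[]((q & p) -> []((r | q) & ~p)), 0
2. ~((q & p) -> []((r | q) & ~p)), 1
3. q & p, 1
4. ~[]((r | q) & ~p), 1
5. q, 1
6. p, 1
7. ~((r | q) & ~p), 2
8. p, 2
Accessibility: 0R0, 0R1, 0R2, 1R0, 1R1, 1R2, 2R0, 2R1, 2R2
The negation has an open branch (countermodel exists).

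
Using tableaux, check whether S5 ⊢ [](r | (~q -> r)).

Not valid

Tableau for the negation ~[](r | (~q -> r)):
1. ~[](r | (~q -> r)), w0
2. ~(r | (~q -> r)), w1   [~[]-rule on 1: fresh world w1, w0Rw1]
3. ~r, w1   [~|-rule on 2]
4. ~(~q -> r), w1   [~|-rule on 2]
5. ~q, w1   [~->-rule on 4]
Accessibility: w0Rw0, w0Rw1, w1Rw0, w1Rw1
The negation has an open branch (countermodel exists).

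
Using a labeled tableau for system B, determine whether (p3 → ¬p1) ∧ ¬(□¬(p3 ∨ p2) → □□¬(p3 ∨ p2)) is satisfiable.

Yes, satisfiable

1. (p3 → ¬p1) ∧ ¬(□¬(p3 ∨ p2) → □□¬(p3 ∨ p2)), 0
2. p3 → ¬p1, 0
3. ¬(□¬(p3 ∨ p2) → □□¬(p3 ∨ p2)), 0
4. □¬(p3 ∨ p2), 0
5. ¬□□¬(p3 ∨ p2), 0
6. ¬(p3 ∨ p2), 0
7. ¬p3, 0
8. ¬p2, 0
9. ¬p1, 0
10. ¬□¬(p3 ∨ p2), 1
11. ¬(p3 ∨ p2), 1
12. ¬p3, 1
13. ¬p2, 1
14. p3 ∨ p2, 2
15. p2, 2
Accessibility: 0R0, 0R1, 1R0, 1R1, 1R2, 2R1, 2R2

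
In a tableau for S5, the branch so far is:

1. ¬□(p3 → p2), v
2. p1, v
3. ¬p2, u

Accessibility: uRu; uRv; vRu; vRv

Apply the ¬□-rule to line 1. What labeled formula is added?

a fresh world w with vRw, and ¬(p3 → p2) at w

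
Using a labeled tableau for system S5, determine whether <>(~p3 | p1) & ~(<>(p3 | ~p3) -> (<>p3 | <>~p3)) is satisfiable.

1. <>(~p3 | p1) & ~(<>(p3 | ~p3) -> (<>p3 | <>~p3)), u
2. <>(~p3 | p1), u   [&-rule on 1]
3. ~(<>(p3 | ~p3) -> (<>p3 | <>~p3)), u   [&-rule on 1]
4. <>(p3 | ~p3), u   [~->-rule on 3]
5. ~(<>p3 | <>~p3), u   [~->-rule on 3]
6. ~<>p3, u   [~|-rule on 5]
7. ~<>~p3, u   [~|-rule on 5]
8. ~p3, u   [~<>-rule on 6 via uRu]
9. p3, u   [~<>-rule on 7 via uRu]
Accessibility: uRu
Branch closes: p3 and ~p3 both at u.
Every branch closes; the branch above is one of them.

Unsatisfiable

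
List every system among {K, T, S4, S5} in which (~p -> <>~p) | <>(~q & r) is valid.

K-tableau for the negation ~((~p -> <>~p) | <>(~q & r)):
1. ~((~p -> <>~p) | <>(~q & r)), 0
2. ~(~p -> <>~p), 0   [~|-rule on 1]
3. ~<>(~q & r), 0   [~|-rule on 1]
4. ~p, 0   [~->-rule on 2]
5. ~<>~p, 0   [~->-rule on 2]
Complete open branch: countermodel on a K-frame, so not valid in K.
T-tableau for the negation ~((~p -> <>~p) | <>(~q & r)):
1. ~((~p -> <>~p) | <>(~q & r)), 0
2. ~(~p -> <>~p), 0   [~|-rule on 1]
3. ~<>(~q & r), 0   [~|-rule on 1]
4. ~p, 0   [~->-rule on 2]
5. ~<>~p, 0   [~->-rule on 2]
6. ~(~q & r), 0   [~<>-rule on 3 via 0R0]
7. p, 0   [~<>-rule on 5 via 0R0]
Accessibility: 0R0
Branch closes: p and ~p both at 0.
Every branch closes (one shown): valid in T, hence also in S4, S5 (every theorem of T is a theorem of S4 and S5).

T, S4, S5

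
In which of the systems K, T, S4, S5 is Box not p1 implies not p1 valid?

T, S4, S5

K-tableau for the negation not (Box not p1 implies not p1):
1. not (Box not p1 implies not p1), w0
2. Box not p1, w0
3. p1, w0
Complete open branch: countermodel on a K-frame, so not valid in K.
T-tableau for the negation not (Box not p1 implies not p1):
1. not (Box not p1 implies not p1), w0
2. Box not p1, w0
3. p1, w0
4. not p1, w0
Accessibility: w0Rw0
Branch closes: p1 and not p1 both at w0.
Every branch closes (one shown): valid in T, hence also in S4, S5 (every theorem of T is a theorem of S4 and S5).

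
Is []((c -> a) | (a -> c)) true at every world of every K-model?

Tableau for the negation ~[]((c -> a) | (a -> c)):
1. ~[]((c -> a) | (a -> c)), w0
2. ~((c -> a) | (a -> c)), w1
3. ~(c -> a), w1
4. ~(a -> c), w1
5. c, w1
6. ~a, w1
7. a, w1
8. ~c, w1
Accessibility: w0Rw1
Branch closes: a and ~a both at w1.
All branches of the negation close; one closing branch shown above.

Valid in K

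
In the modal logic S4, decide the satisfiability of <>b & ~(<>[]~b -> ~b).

1. <>b & ~(<>[]~b -> ~b), u
2. <>b, u
3. ~(<>[]~b -> ~b), u
4. <>[]~b, u
5. b, u
6. b, v
7. []~b, w
8. ~b, w
Accessibility: uRu, uRv, uRw, vRv, wRw

Satisfiable (open branch found)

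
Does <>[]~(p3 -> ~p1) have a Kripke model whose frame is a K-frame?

1. <>[]~(p3 -> ~p1), w0
2. []~(p3 -> ~p1), w1
Accessibility: w0Rw1

Satisfiable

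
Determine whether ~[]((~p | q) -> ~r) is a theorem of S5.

Tableau for the negation []((~p | q) -> ~r):
1. []((~p | q) -> ~r), u
2. (~p | q) -> ~r, u   [[]-rule on 1 via uRu]
3. ~r, u   [->-rule on 2 (branches; this branch)]
Accessibility: uRu
The negation has an open branch (countermodel exists).

No, not valid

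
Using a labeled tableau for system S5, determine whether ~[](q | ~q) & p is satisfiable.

Unsatisfiable (every branch closes)

1. ~[](q | ~q) & p, 0
2. ~[](q | ~q), 0   [&-rule on 1]
3. p, 0   [&-rule on 1]
4. ~(q | ~q), 1   [~[]-rule on 2: fresh world 1, 0R1]
5. ~q, 1   [~|-rule on 4]
6. q, 1   [~|-rule on 4]
Accessibility: 0R0, 0R1, 1R0, 1R1
Branch closes: q and ~q both at 1.
Every branch closes; the branch above is one of them.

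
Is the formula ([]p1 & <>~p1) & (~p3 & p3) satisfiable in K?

Unsatisfiable (every branch closes)

1. ([]p1 & <>~p1) & (~p3 & p3), u
2. []p1 & <>~p1, u
3. ~p3 & p3, u
4. []p1, u
5. <>~p1, u
6. ~p3, u
7. p3, u
Branch closes: p3 and ~p3 both at u.
Every branch closes; the branch above is one of them.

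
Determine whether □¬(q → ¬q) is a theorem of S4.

No, not valid

Tableau for the negation ¬□¬(q → ¬q):
1. ¬□¬(q → ¬q), 0
2. q → ¬q, 1
3. ¬q, 1
Accessibility: 0R0, 0R1, 1R1
The negation has an open branch (countermodel exists).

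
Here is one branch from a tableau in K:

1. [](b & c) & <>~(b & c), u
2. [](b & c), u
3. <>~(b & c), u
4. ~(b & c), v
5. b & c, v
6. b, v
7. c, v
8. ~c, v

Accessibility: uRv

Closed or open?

Yes, closed

Both c and ~c appear at v.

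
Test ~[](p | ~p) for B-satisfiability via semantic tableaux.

1. ~[](p | ~p), 0
2. ~(p | ~p), 1
3. ~p, 1
4. p, 1
Accessibility: 0R0, 0R1, 1R0, 1R1
Branch closes: p and ~p both at 1.
Every branch closes; the branch above is one of them.

No, unsatisfiable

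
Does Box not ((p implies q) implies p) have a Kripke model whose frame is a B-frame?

1. Box not ((p implies q) implies p), u
2. not ((p implies q) implies p), u   [Box-rule on 1 via uRu]
3. p implies q, u   [neg-implies-rule on 2]
4. not p, u   [neg-implies-rule on 2]
5. q, u   [implies-rule on 3 (branches; this branch)]
Accessibility: uRu

Satisfiable (open branch found)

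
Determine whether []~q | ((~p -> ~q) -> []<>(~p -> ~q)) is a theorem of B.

Tableau for the negation ~([]~q | ((~p -> ~q) -> []<>(~p -> ~q))):
1. ~([]~q | ((~p -> ~q) -> []<>(~p -> ~q))), 0
2. ~[]~q, 0
3. ~((~p -> ~q) -> []<>(~p -> ~q)), 0
4. ~p -> ~q, 0
5. ~[]<>(~p -> ~q), 0
6. ~q, 0
7. q, 1
8. ~<>(~p -> ~q), 2
9. ~(~p -> ~q), 0
10. ~p, 0
11. q, 0
Accessibility: 0R0, 0R1, 0R2, 1R0, 1R1, 2R0, 2R2
Branch closes: q and ~q both at 0.
Every branch of the negation's tableau closes; the branch above is one of them.

Valid in B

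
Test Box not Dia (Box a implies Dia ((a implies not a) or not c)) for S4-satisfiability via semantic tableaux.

1. Box not Dia (Box a implies Dia ((a implies not a) or not c)), u
2. not Dia (Box a implies Dia ((a implies not a) or not c)), u   [Box-rule on 1 via uRu]
3. not (Box a implies Dia ((a implies not a) or not c)), u   [neg-Dia-rule on 2 via uRu]
4. Box a, u   [neg-implies-rule on 3]
5. not Dia ((a implies not a) or not c), u   [neg-implies-rule on 3]
6. a, u   [Box-rule on 4 via uRu]
7. not ((a implies not a) or not c), u   [neg-Dia-rule on 5 via uRu]
8. not (a implies not a), u   [neg-or-rule on 7]
9. c, u   [neg-or-rule on 7]
Accessibility: uRu

Satisfiable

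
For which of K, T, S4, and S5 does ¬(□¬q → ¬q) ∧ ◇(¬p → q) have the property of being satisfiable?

T-tableau for the formula:
1. ¬(□¬q → ¬q) ∧ ◇(¬p → q), u
2. ¬(□¬q → ¬q), u
3. ◇(¬p → q), u
4. □¬q, u
5. q, u
6. ¬q, u
Accessibility: uRu
Branch closes: q and ¬q both at u.
Every branch closes (one shown): unsatisfiable in T, hence also in S4, S5 (every S4/S5-frame is a T-frame).
K-tableau for the formula:
1. ¬(□¬q → ¬q) ∧ ◇(¬p → q), u
2. ¬(□¬q → ¬q), u
3. ◇(¬p → q), u
4. □¬q, u
5. q, u
6. ¬p → q, v
7. ¬q, v
8. p, v
Accessibility: uRv
Complete open branch: satisfiable in K.

K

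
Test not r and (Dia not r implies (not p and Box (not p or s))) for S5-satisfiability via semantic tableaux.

Yes, satisfiable

1. not r and (Dia not r implies (not p and Box (not p or s))), w0
2. not r, w0
3. Dia not r implies (not p and Box (not p or s)), w0
4. not p and Box (not p or s), w0
5. not p, w0
6. Box (not p or s), w0
7. not p or s, w0
8. s, w0
Accessibility: w0Rw0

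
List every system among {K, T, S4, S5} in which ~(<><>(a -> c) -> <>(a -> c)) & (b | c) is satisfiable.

S4-tableau for the formula:
1. ~(<><>(a -> c) -> <>(a -> c)) & (b | c), w0
2. ~(<><>(a -> c) -> <>(a -> c)), w0
3. b | c, w0
4. <><>(a -> c), w0
5. ~<>(a -> c), w0
6. ~(a -> c), w0
7. a, w0
8. ~c, w0
9. b, w0
10. <>(a -> c), w1
11. ~(a -> c), w1
12. a, w1
13. ~c, w1
14. a -> c, w2
15. ~(a -> c), w2
16. a, w2
17. ~c, w2
18. c, w2
Accessibility: w0Rw0, w0Rw1, w0Rw2, w1Rw1, w1Rw2, w2Rw2
Branch closes: c and ~c both at w2.
Every branch closes (one shown): unsatisfiable in S4, hence also in S5 (every S5-frame is an S4-frame).
T-tableau for the formula:
1. ~(<><>(a -> c) -> <>(a -> c)) & (b | c), w0
2. ~(<><>(a -> c) -> <>(a -> c)), w0
3. b | c, w0
4. <><>(a -> c), w0
5. ~<>(a -> c), w0
6. ~(a -> c), w0
7. a, w0
8. ~c, w0
9. b, w0
10. <>(a -> c), w1
11. ~(a -> c), w1
12. a, w1
13. ~c, w1
14. a -> c, w2
15. c, w2
Accessibility: w0Rw0, w0Rw1, w1Rw1, w1Rw2, w2Rw2
Complete open branch: satisfiable in T, hence also in K (this T-model is also a K-model).

K, T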